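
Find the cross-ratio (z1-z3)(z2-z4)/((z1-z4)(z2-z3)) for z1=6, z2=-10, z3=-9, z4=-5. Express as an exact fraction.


Step 1: (z1-z3)(z2-z4) = 15 * (-5) = -75
Step 2: (z1-z4)(z2-z3) = 11 * (-1) = -11
Step 3: Cross-ratio = 75/11 = 75/11

75/11


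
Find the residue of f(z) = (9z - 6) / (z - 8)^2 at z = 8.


Step 1: Pole of order 2 at z = 8
Step 2: Res = lim d/dz [(z - 8)^2 * f(z)] as z -> 8
Step 3: (z - 8)^2 * f(z) = 9z - 6
Step 4: d/dz[9z - 6] = 9

9


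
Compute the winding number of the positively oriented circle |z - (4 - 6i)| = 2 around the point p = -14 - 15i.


Step 1: Center c = (4, -6), radius = 2
Step 2: |p - c|^2 = (-18)^2 + (-9)^2 = 405
Step 3: r^2 = 4
Step 4: |p-c| > r so winding number = 0

0


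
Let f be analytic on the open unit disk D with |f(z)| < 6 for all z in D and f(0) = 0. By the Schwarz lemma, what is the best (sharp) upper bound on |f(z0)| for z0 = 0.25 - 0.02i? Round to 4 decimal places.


Step 1: g = f/6 maps D -> D with g(0) = 0, so by the Schwarz lemma |g(z)| <= |z|, i.e. |f(z)| <= 6|z|; this is sharp (f(z) = 6z).
Step 2: |z0|^2 = 0.25^2 + (-0.02)^2 = 0.0629
Step 3: |z0| = sqrt(0.0629) = 0.250799
Step 4: Best bound = 6 * |z0| = 6 * 0.250799 = 1.5048

1.5048


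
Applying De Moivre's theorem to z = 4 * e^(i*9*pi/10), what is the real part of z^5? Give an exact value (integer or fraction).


Step 1: By De Moivre's theorem, z^5 = 4^5 * e^(i*5*9*pi/10) = 1024 * (cos(9*pi/2) + i*sin(9*pi/2))
Step 2: |z|^5 = 4^5 = 1024
Step 3: Reduce the angle mod 2*pi: 9*pi/2 - 4*pi = pi/2
Step 4: cos(pi/2) = 0
Step 5: Re(z^5) = 1024 * 0 = 0

0


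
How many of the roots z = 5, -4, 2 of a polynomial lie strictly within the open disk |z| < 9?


Step 1: Check each root:
  z = 5: |5| = 5 < 9
  z = -4: |-4| = 4 < 9
  z = 2: |2| = 2 < 9
Step 2: Count = 3

3


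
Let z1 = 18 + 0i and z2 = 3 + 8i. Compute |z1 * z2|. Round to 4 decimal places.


Step 1: |z1| = sqrt(18^2 + 0^2) = sqrt(324)
Step 2: |z2| = sqrt(3^2 + 8^2) = sqrt(73)
Step 3: |z1*z2| = |z1|*|z2| = sqrt(324) * sqrt(73) = sqrt(324 * 73) = sqrt(23652)
Step 4: = 153.7921

153.7921


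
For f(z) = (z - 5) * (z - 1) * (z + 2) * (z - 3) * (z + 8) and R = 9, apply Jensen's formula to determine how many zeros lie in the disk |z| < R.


Jensen's formula: (1/2pi)*integral log|f(Re^it)|dt = log|f(0)| + sum_{|a_k|<R} log(R/|a_k|)
Step 1: f(0) = (-5) * (-1) * 2 * (-3) * 8 = -240
Step 2: log|f(0)| = log|5| + log|1| + log|-2| + log|3| + log|-8| = 5.4806
Step 3: Zeros inside |z| < 9: 5, 1, -2, 3, -8
Step 4: Jensen sum = log(9/5) + log(9/1) + log(9/2) + log(9/3) + log(9/8) = 5.5055
Step 5: n(R) = number of terms in the Jensen sum = count of zeros inside |z| < 9 = 5

5


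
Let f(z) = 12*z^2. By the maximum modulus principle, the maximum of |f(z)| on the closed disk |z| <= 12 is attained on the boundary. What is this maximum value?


Step 1: On |z| = 12, |f(z)| = 12 * |z|^2 = 12 * 12^2
Step 2: By maximum modulus principle, maximum is on boundary.
Step 3: Maximum = 12 * 144 = 1728

1728


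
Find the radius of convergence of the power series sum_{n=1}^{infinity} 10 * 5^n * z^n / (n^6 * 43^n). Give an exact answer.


Step 1: General term a_n = 10 * 5^n / (n^6 * 43^n)
Step 2: By the root test, |a_n|^(1/n) = 10^(1/n) * 5 / (n^(6/n) * 43) -> 5/43 as n -> infinity (since 10^(1/n) -> 1 and n^(6/n) -> 1)
Step 3: R = 1/lim|a_n|^(1/n) = 43/5

43/5


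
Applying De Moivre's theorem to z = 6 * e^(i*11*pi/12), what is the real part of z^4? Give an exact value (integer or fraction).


Step 1: By De Moivre's theorem, z^4 = 6^4 * e^(i*4*11*pi/12) = 1296 * (cos(11*pi/3) + i*sin(11*pi/3))
Step 2: |z|^4 = 6^4 = 1296
Step 3: Reduce the angle mod 2*pi: 11*pi/3 - 2*pi = 5*pi/3
Step 4: cos(5*pi/3) = 1/2
Step 5: Re(z^4) = 1296 * 1/2 = 648

648


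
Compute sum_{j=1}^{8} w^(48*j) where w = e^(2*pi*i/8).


Step 1: The sum sum_{j=1}^{n} w^(k*j) equals n if n | k, else 0.
Step 2: Here n = 8, k = 48
Step 3: Does n divide k? 8 | 48 -> True
Step 4: Sum = 8

8


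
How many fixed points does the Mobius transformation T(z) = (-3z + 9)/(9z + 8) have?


Step 1: Fixed points satisfy T(z) = z
Step 2: 9z^2 + 11z - 9 = 0
Step 3: Discriminant = 11^2 - 4*9*(-9) = 445
Step 4: Number of fixed points = 2

2


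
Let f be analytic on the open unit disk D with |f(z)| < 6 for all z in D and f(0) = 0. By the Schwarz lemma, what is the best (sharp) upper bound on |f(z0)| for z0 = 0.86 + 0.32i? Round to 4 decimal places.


Step 1: g = f/6 maps D -> D with g(0) = 0, so by the Schwarz lemma |g(z)| <= |z|, i.e. |f(z)| <= 6|z|; this is sharp (f(z) = 6z).
Step 2: |z0|^2 = 0.86^2 + 0.32^2 = 0.842
Step 3: |z0| = sqrt(0.842) = 0.917606
Step 4: Best bound = 6 * |z0| = 6 * 0.917606 = 5.5056

5.5056


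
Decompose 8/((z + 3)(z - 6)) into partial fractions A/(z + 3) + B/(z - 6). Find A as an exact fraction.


Step 1: Multiply both sides by (z + 3) and set z = -3
Step 2: A = 8 / (-3 - 6)
Step 3: A = 8 / (-9)
Step 4: A = -8/9

-8/9


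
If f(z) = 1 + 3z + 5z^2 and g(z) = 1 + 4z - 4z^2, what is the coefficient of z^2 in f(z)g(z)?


Step 1: z^2 term in f*g comes from: (1)*(-4z^2) + (3z)*(4z) + (5z^2)*(1)
Step 2: = -4 + 12 + 5
Step 3: = 13

13


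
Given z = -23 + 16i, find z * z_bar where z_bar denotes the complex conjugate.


Step 1: conj(z) = -23 - 16i
Step 2: z * conj(z) = (-23)^2 + 16^2
Step 3: = 529 + 256 = 785

785


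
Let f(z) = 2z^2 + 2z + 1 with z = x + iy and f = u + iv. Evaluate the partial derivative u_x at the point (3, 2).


Step 1: f(z) = 2(x+iy)^2 + 2(x+iy) + 1
Step 2: u = 2(x^2 - y^2) + 2x + 1
Step 3: u_x = 4x + 2
Step 4: At (3, 2): u_x = 12 + 2 = 14

14


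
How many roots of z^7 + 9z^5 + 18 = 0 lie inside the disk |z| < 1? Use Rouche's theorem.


Step 1: On |z| = 1 the three terms have sizes |z^7| = 1^7 = 1, |9z^5| = 9*1^5 = 9, |18| = 18
Step 2: The dominant term is g(z) = 18; let h(z) = z^7 + 9z^5 so f = g + h
Step 3: On |z| = 1: |g| = 18 and |h| <= 1 + 9 = 10
Step 4: Since 18 > 10, |h| < |g| on |z| = 1, so by Rouche f has the same number of zeros as g inside |z| < 1
Step 5: g(z) = 18 is a nonzero constant with no zeros inside |z| < 1. Answer = 0

0


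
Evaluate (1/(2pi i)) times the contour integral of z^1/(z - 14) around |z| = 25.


Step 1: f(z) = z^1, a = 14 is inside |z| = 25
Step 2: By Cauchy integral formula: (1/(2pi*i)) * integral = f(a)
Step 3: f(14) = 14^1 = 14

14


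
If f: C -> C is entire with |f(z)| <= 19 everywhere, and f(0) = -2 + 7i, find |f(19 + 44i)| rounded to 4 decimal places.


Step 1: By Liouville's theorem, a bounded entire function is constant.
Step 2: f(z) = f(0) = -2 + 7i for all z.
Step 3: |f(w)| = |-2 + 7i| = sqrt(4 + 49)
Step 4: = 7.2801

7.2801


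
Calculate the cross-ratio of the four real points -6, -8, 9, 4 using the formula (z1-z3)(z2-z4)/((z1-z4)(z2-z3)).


Step 1: (z1-z3)(z2-z4) = (-15) * (-12) = 180
Step 2: (z1-z4)(z2-z3) = (-10) * (-17) = 170
Step 3: Cross-ratio = 180/170 = 18/17

18/17


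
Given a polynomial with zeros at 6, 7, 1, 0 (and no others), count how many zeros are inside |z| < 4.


Step 1: Check each root:
  z = 6: |6| = 6 >= 4
  z = 7: |7| = 7 >= 4
  z = 1: |1| = 1 < 4
  z = 0: |0| = 0 < 4
Step 2: Count = 2

2


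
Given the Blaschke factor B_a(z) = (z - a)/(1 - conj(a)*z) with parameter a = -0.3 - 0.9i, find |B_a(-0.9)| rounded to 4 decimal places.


Step 1: Numerator z0 - a = -0.9 - (-0.3 - 0.9i) = -0.6 + 0.9i
Step 2: Denominator 1 - conj(a)*z0 = 1 - (-0.3 + 0.9i)*(-0.9) = 0.73 + 0.81i
Step 3: |z0 - a|^2 = (-0.6)^2 + 0.9^2 = 1.17; |1 - conj(a)*z0|^2 = 0.73^2 + 0.81^2 = 1.189
Step 4: |B_a(-0.9)| = sqrt(1.17 / 1.189) = sqrt(0.98402)
Step 5: = 0.992

0.992


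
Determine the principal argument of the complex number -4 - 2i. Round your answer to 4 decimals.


Step 1: z = -4 - 2i
Step 2: arg(z) = atan2(-2, -4)
Step 3: arg(z) = -2.6779

-2.6779


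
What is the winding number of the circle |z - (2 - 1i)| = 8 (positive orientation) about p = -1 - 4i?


Step 1: Center c = (2, -1), radius = 8
Step 2: |p - c|^2 = (-3)^2 + (-3)^2 = 18
Step 3: r^2 = 64
Step 4: |p-c| < r so winding number = 1

1


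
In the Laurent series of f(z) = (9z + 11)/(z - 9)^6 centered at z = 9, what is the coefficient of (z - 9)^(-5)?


Step 1: Write the numerator in powers of (z - 9): 9z + 11 = 9(z - 9) + (9*9 + 11) = 9(z - 9) + 92
Step 2: Divide by (z - 9)^6: f(z) = 92(z - 9)^(-6) + 9(z - 9)^(-5)
Step 3: This finite sum is the Laurent series of f about z = 9.
Step 4: Coefficient of (z - 9)^(-5) = coefficient of (z - 9) in the re-centred numerator = 9

9


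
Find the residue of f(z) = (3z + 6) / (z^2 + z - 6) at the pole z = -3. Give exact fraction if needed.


Step 1: Q(z) = z^2 + z - 6 = (z + 3)(z - 2)
Step 2: Q'(z) = 2z + 1
Step 3: Q'(-3) = -5, P(-3) = -3
Step 4: Res = P(-3)/Q'(-3) = -3/(-5) = 3/5

3/5


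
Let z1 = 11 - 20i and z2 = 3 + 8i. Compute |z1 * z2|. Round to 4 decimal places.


Step 1: |z1| = sqrt(11^2 + (-20)^2) = sqrt(521)
Step 2: |z2| = sqrt(3^2 + 8^2) = sqrt(73)
Step 3: |z1*z2| = |z1|*|z2| = sqrt(521) * sqrt(73) = sqrt(521 * 73) = sqrt(38033)
Step 4: = 195.0205

195.0205


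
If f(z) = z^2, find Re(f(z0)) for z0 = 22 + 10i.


Step 1: z0 = 22 + 10i
Step 2: z0^2 = 22^2 - 10^2 + 440i
Step 3: real part = 484 - 100 = 384

384


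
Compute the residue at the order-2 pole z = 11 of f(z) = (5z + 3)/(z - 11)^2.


Step 1: Pole of order 2 at z = 11
Step 2: Res = lim d/dz [(z - 11)^2 * f(z)] as z -> 11
Step 3: (z - 11)^2 * f(z) = 5z + 3
Step 4: d/dz[5z + 3] = 5

5


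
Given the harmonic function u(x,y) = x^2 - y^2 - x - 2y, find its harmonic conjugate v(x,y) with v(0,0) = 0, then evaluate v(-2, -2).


Step 1: v_x = -u_y = 2y + 2
Step 2: v_y = u_x = 2x - 1
Step 3: v = 2xy + 2x - y + C
Step 4: v(0,0) = 0 => C = 0
Step 5: v(-2, -2) = 6

6


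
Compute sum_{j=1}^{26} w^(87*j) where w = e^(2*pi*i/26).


Step 1: The sum sum_{j=1}^{n} w^(k*j) equals n if n | k, else 0.
Step 2: Here n = 26, k = 87
Step 3: Does n divide k? 26 | 87 -> False
Step 4: Sum = 0

0


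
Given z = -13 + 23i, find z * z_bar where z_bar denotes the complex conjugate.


Step 1: conj(z) = -13 - 23i
Step 2: z * conj(z) = (-13)^2 + 23^2
Step 3: = 169 + 529 = 698

698


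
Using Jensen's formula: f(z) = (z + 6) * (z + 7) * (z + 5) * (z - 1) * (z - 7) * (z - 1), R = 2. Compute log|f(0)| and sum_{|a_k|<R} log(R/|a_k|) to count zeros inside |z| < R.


Jensen's formula: (1/2pi)*integral log|f(Re^it)|dt = log|f(0)| + sum_{|a_k|<R} log(R/|a_k|)
Step 1: f(0) = 6 * 7 * 5 * (-1) * (-7) * (-1) = -1470
Step 2: log|f(0)| = log|-6| + log|-7| + log|-5| + log|1| + log|7| + log|1| = 7.293
Step 3: Zeros inside |z| < 2: 1, 1
Step 4: Jensen sum = log(2/1) + log(2/1) = 1.3863
Step 5: n(R) = number of terms in the Jensen sum = count of zeros inside |z| < 2 = 2

2


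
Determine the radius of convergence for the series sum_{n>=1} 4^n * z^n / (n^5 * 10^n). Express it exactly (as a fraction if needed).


Step 1: General term a_n = 4^n / (n^5 * 10^n)
Step 2: By the root test, |a_n|^(1/n) = 4 / (n^(5/n) * 10) -> 4/10 as n -> infinity (since n^(5/n) -> 1)
Step 3: R = 1/lim|a_n|^(1/n) = 10/4 = 5/2

5/2


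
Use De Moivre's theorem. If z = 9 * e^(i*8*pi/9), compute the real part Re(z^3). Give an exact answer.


Step 1: By De Moivre's theorem, z^3 = 9^3 * e^(i*3*8*pi/9) = 729 * (cos(8*pi/3) + i*sin(8*pi/3))
Step 2: |z|^3 = 9^3 = 729
Step 3: Reduce the angle mod 2*pi: 8*pi/3 - 2*pi = 2*pi/3
Step 4: cos(2*pi/3) = -1/2
Step 5: Re(z^3) = 729 * (-1/2) = -729/2

-729/2


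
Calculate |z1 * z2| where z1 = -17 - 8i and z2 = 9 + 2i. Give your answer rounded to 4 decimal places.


Step 1: |z1| = sqrt((-17)^2 + (-8)^2) = sqrt(353)
Step 2: |z2| = sqrt(9^2 + 2^2) = sqrt(85)
Step 3: |z1*z2| = |z1|*|z2| = sqrt(353) * sqrt(85) = sqrt(353 * 85) = sqrt(30005)
Step 4: = 173.2195

173.2195


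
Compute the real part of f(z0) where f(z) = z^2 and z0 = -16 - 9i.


Step 1: z0 = -16 - 9i
Step 2: z0^2 = (-16)^2 - (-9)^2 + 288i
Step 3: real part = 256 - 81 = 175

175


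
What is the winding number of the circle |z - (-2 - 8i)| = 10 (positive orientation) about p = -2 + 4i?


Step 1: Center c = (-2, -8), radius = 10
Step 2: |p - c|^2 = 0^2 + 12^2 = 144
Step 3: r^2 = 100
Step 4: |p-c| > r so winding number = 0

0


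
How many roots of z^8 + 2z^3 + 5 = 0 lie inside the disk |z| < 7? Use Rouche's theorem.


Step 1: On |z| = 7 the three terms have sizes |z^8| = 7^8 = 5764801, |2z^3| = 2*7^3 = 686, |5| = 5
Step 2: The dominant term is g(z) = z^8; let h(z) = 2z^3 + 5 so f = g + h
Step 3: On |z| = 7: |g| = 5764801 and |h| <= 686 + 5 = 691
Step 4: Since 5764801 > 691, |h| < |g| on |z| = 7, so by Rouche f has the same number of zeros as g inside |z| < 7
Step 5: g(z) = z^8 has 8 zeros (all at the origin) inside |z| < 7. Answer = 8

8


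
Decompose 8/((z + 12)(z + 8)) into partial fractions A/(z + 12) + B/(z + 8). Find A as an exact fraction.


Step 1: Multiply both sides by (z + 12) and set z = -12
Step 2: A = 8 / (-12 + 8)
Step 3: A = 8 / (-4)
Step 4: A = -2

-2


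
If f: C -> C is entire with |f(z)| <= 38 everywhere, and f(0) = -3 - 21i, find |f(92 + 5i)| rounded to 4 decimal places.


Step 1: By Liouville's theorem, a bounded entire function is constant.
Step 2: f(z) = f(0) = -3 - 21i for all z.
Step 3: |f(w)| = |-3 - 21i| = sqrt(9 + 441)
Step 4: = 21.2132

21.2132


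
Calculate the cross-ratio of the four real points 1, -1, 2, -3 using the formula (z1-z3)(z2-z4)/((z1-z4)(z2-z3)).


Step 1: (z1-z3)(z2-z4) = (-1) * 2 = -2
Step 2: (z1-z4)(z2-z3) = 4 * (-3) = -12
Step 3: Cross-ratio = 2/12 = 1/6

1/6


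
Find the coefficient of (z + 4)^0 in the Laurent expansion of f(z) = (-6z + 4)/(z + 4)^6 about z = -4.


Step 1: Write the numerator in powers of (z + 4): -6z + 4 = -6(z + 4) + (-6*(-4) + 4) = -6(z + 4) + 28
Step 2: Divide by (z + 4)^6: f(z) = 28(z + 4)^(-6) - 6(z + 4)^(-5)
Step 3: This finite sum is the Laurent series of f about z = -4.
Step 4: Only the powers -6 and -5 appear, so the coefficient of (z + 4)^0 = 0

0


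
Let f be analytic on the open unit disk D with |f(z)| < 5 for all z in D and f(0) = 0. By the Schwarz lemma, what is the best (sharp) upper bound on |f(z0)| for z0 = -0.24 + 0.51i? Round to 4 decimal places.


Step 1: g = f/5 maps D -> D with g(0) = 0, so by the Schwarz lemma |g(z)| <= |z|, i.e. |f(z)| <= 5|z|; this is sharp (f(z) = 5z).
Step 2: |z0|^2 = (-0.24)^2 + 0.51^2 = 0.3177
Step 3: |z0| = sqrt(0.3177) = 0.563649
Step 4: Best bound = 5 * |z0| = 5 * 0.563649 = 2.8182

2.8182


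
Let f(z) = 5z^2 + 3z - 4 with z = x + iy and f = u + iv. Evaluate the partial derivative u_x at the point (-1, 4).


Step 1: f(z) = 5(x+iy)^2 + 3(x+iy) - 4
Step 2: u = 5(x^2 - y^2) + 3x - 4
Step 3: u_x = 10x + 3
Step 4: At (-1, 4): u_x = -10 + 3 = -7

-7


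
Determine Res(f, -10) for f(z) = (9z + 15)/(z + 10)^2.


Step 1: Pole of order 2 at z = -10
Step 2: Res = lim d/dz [(z + 10)^2 * f(z)] as z -> -10
Step 3: (z + 10)^2 * f(z) = 9z + 15
Step 4: d/dz[9z + 15] = 9

9


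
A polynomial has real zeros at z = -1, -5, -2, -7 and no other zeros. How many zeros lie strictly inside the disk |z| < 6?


Step 1: Check each root:
  z = -1: |-1| = 1 < 6
  z = -5: |-5| = 5 < 6
  z = -2: |-2| = 2 < 6
  z = -7: |-7| = 7 >= 6
Step 2: Count = 3

3


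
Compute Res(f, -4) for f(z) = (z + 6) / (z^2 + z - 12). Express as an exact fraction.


Step 1: Q(z) = z^2 + z - 12 = (z + 4)(z - 3)
Step 2: Q'(z) = 2z + 1
Step 3: Q'(-4) = -7, P(-4) = 2
Step 4: Res = P(-4)/Q'(-4) = 2/(-7) = -2/7

-2/7


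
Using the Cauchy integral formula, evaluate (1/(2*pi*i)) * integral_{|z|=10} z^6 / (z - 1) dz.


Step 1: f(z) = z^6, a = 1 is inside |z| = 10
Step 2: By Cauchy integral formula: (1/(2pi*i)) * integral = f(a)
Step 3: f(1) = 1^6 = 1

1


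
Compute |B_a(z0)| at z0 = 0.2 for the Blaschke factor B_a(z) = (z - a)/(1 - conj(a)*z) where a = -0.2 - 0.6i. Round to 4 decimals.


Step 1: Numerator z0 - a = 0.2 - (-0.2 - 0.6i) = 0.4 + 0.6i
Step 2: Denominator 1 - conj(a)*z0 = 1 - (-0.2 + 0.6i)*0.2 = 1.04 - 0.12i
Step 3: |z0 - a|^2 = 0.4^2 + 0.6^2 = 0.52; |1 - conj(a)*z0|^2 = 1.04^2 + (-0.12)^2 = 1.096
Step 4: |B_a(0.2)| = sqrt(0.52 / 1.096) = sqrt(0.474453)
Step 5: = 0.6888

0.6888


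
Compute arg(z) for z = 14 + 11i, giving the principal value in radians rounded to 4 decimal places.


Step 1: z = 14 + 11i
Step 2: arg(z) = atan2(11, 14)
Step 3: arg(z) = 0.666

0.666


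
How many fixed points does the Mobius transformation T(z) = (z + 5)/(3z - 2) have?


Step 1: Fixed points satisfy T(z) = z
Step 2: 3z^2 - 3z - 5 = 0
Step 3: Discriminant = (-3)^2 - 4*3*(-5) = 69
Step 4: Number of fixed points = 2

2


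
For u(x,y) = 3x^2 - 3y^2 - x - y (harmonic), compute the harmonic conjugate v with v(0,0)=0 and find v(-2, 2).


Step 1: v_x = -u_y = 6y + 1
Step 2: v_y = u_x = 6x - 1
Step 3: v = 6xy + x - y + C
Step 4: v(0,0) = 0 => C = 0
Step 5: v(-2, 2) = -28

-28


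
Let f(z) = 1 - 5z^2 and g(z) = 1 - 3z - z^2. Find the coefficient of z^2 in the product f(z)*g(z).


Step 1: z^2 term in f*g comes from: (1)*(-z^2) + (0)*(-3z) + (-5z^2)*(1)
Step 2: = -1 + 0 - 5
Step 3: = -6

-6


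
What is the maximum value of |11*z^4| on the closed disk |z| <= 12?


Step 1: On |z| = 12, |f(z)| = 11 * |z|^4 = 11 * 12^4
Step 2: By maximum modulus principle, maximum is on boundary.
Step 3: Maximum = 11 * 20736 = 228096

228096


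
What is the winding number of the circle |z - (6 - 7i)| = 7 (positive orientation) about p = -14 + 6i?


Step 1: Center c = (6, -7), radius = 7
Step 2: |p - c|^2 = (-20)^2 + 13^2 = 569
Step 3: r^2 = 49
Step 4: |p-c| > r so winding number = 0

0


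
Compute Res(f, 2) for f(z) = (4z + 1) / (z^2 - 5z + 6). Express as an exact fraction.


Step 1: Q(z) = z^2 - 5z + 6 = (z - 2)(z - 3)
Step 2: Q'(z) = 2z - 5
Step 3: Q'(2) = -1, P(2) = 9
Step 4: Res = P(2)/Q'(2) = 9/(-1) = -9

-9


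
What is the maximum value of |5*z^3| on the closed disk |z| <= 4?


Step 1: On |z| = 4, |f(z)| = 5 * |z|^3 = 5 * 4^3
Step 2: By maximum modulus principle, maximum is on boundary.
Step 3: Maximum = 5 * 64 = 320

320


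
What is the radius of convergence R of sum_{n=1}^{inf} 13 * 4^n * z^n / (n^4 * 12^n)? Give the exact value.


Step 1: General term a_n = 13 * 4^n / (n^4 * 12^n)
Step 2: By the root test, |a_n|^(1/n) = 13^(1/n) * 4 / (n^(4/n) * 12) -> 4/12 as n -> infinity (since 13^(1/n) -> 1 and n^(4/n) -> 1)
Step 3: R = 1/lim|a_n|^(1/n) = 12/4 = 3

3


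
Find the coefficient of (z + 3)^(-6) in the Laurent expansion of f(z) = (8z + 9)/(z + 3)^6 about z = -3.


Step 1: Write the numerator in powers of (z + 3): 8z + 9 = 8(z + 3) + (8*(-3) + 9) = 8(z + 3) - 15
Step 2: Divide by (z + 3)^6: f(z) = -15(z + 3)^(-6) + 8(z + 3)^(-5)
Step 3: This finite sum is the Laurent series of f about z = -3.
Step 4: Coefficient of (z + 3)^(-6) = 8*(-3) + 9 = -15

-15


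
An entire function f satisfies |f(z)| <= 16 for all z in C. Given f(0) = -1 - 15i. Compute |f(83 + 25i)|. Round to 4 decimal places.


Step 1: By Liouville's theorem, a bounded entire function is constant.
Step 2: f(z) = f(0) = -1 - 15i for all z.
Step 3: |f(w)| = |-1 - 15i| = sqrt(1 + 225)
Step 4: = 15.0333

15.0333


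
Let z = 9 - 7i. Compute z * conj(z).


Step 1: conj(z) = 9 + 7i
Step 2: z * conj(z) = 9^2 + (-7)^2
Step 3: = 81 + 49 = 130

130


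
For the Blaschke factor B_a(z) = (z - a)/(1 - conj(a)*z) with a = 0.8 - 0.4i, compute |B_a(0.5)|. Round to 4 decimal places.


Step 1: Numerator z0 - a = 0.5 - (0.8 - 0.4i) = -0.3 + 0.4i
Step 2: Denominator 1 - conj(a)*z0 = 1 - (0.8 + 0.4i)*0.5 = 0.6 - 0.2i
Step 3: |z0 - a|^2 = (-0.3)^2 + 0.4^2 = 0.25; |1 - conj(a)*z0|^2 = 0.6^2 + (-0.2)^2 = 0.4
Step 4: |B_a(0.5)| = sqrt(0.25 / 0.4) = sqrt(0.625)
Step 5: = 0.7906

0.7906


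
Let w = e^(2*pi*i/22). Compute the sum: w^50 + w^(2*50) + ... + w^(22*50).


Step 1: The sum sum_{j=1}^{n} w^(k*j) equals n if n | k, else 0.
Step 2: Here n = 22, k = 50
Step 3: Does n divide k? 22 | 50 -> False
Step 4: Sum = 0

0


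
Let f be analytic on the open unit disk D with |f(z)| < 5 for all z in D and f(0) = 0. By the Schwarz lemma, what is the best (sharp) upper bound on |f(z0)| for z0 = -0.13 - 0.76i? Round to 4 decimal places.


Step 1: g = f/5 maps D -> D with g(0) = 0, so by the Schwarz lemma |g(z)| <= |z|, i.e. |f(z)| <= 5|z|; this is sharp (f(z) = 5z).
Step 2: |z0|^2 = (-0.13)^2 + (-0.76)^2 = 0.5945
Step 3: |z0| = sqrt(0.5945) = 0.771038
Step 4: Best bound = 5 * |z0| = 5 * 0.771038 = 3.8552

3.8552


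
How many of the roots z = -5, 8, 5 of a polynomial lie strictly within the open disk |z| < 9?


Step 1: Check each root:
  z = -5: |-5| = 5 < 9
  z = 8: |8| = 8 < 9
  z = 5: |5| = 5 < 9
Step 2: Count = 3

3


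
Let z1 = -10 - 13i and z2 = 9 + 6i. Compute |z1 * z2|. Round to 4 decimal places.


Step 1: |z1| = sqrt((-10)^2 + (-13)^2) = sqrt(269)
Step 2: |z2| = sqrt(9^2 + 6^2) = sqrt(117)
Step 3: |z1*z2| = |z1|*|z2| = sqrt(269) * sqrt(117) = sqrt(269 * 117) = sqrt(31473)
Step 4: = 177.4063

177.4063


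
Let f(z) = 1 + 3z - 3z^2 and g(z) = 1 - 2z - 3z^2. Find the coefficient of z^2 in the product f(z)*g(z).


Step 1: z^2 term in f*g comes from: (1)*(-3z^2) + (3z)*(-2z) + (-3z^2)*(1)
Step 2: = -3 - 6 - 3
Step 3: = -12

-12


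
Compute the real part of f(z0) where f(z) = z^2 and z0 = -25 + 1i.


Step 1: z0 = -25 + 1i
Step 2: z0^2 = (-25)^2 - 1^2 - 50i
Step 3: real part = 625 - 1 = 624

624


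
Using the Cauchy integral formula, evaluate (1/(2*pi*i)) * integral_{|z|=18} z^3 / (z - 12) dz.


Step 1: f(z) = z^3, a = 12 is inside |z| = 18
Step 2: By Cauchy integral formula: (1/(2pi*i)) * integral = f(a)
Step 3: f(12) = 12^3 = 1728

1728


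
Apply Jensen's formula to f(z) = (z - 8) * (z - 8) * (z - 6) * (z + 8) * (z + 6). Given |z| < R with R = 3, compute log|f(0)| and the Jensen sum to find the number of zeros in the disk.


Jensen's formula: (1/2pi)*integral log|f(Re^it)|dt = log|f(0)| + sum_{|a_k|<R} log(R/|a_k|)
Step 1: f(0) = (-8) * (-8) * (-6) * 8 * 6 = -18432
Step 2: log|f(0)| = log|8| + log|8| + log|6| + log|-8| + log|-6| = 9.8218
Step 3: Zeros inside |z| < 3: none
Step 4: Jensen sum = (empty sum) = 0
Step 5: n(R) = number of terms in the Jensen sum = count of zeros inside |z| < 3 = 0

0


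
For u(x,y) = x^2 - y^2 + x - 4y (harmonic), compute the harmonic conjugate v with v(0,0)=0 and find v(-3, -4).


Step 1: v_x = -u_y = 2y + 4
Step 2: v_y = u_x = 2x + 1
Step 3: v = 2xy + 4x + y + C
Step 4: v(0,0) = 0 => C = 0
Step 5: v(-3, -4) = 8

8


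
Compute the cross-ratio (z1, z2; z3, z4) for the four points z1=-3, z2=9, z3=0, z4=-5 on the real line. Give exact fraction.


Step 1: (z1-z3)(z2-z4) = (-3) * 14 = -42
Step 2: (z1-z4)(z2-z3) = 2 * 9 = 18
Step 3: Cross-ratio = -42/18 = -7/3

-7/3


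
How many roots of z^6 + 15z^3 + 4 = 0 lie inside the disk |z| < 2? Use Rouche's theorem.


Step 1: On |z| = 2 the three terms have sizes |z^6| = 2^6 = 64, |15z^3| = 15*2^3 = 120, |4| = 4
Step 2: The dominant term is g(z) = 15z^3; let h(z) = z^6 + 4 so f = g + h
Step 3: On |z| = 2: |g| = 120 and |h| <= 64 + 4 = 68
Step 4: Since 120 > 68, |h| < |g| on |z| = 2, so by Rouche f has the same number of zeros as g inside |z| < 2
Step 5: g(z) = 15z^3 has 3 zeros (at the origin, multiplicity 3) inside |z| < 2. Answer = 3

3


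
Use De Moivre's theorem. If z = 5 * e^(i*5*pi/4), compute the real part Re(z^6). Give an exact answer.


Step 1: By De Moivre's theorem, z^6 = 5^6 * e^(i*6*5*pi/4) = 15625 * (cos(15*pi/2) + i*sin(15*pi/2))
Step 2: |z|^6 = 5^6 = 15625
Step 3: Reduce the angle mod 2*pi: 15*pi/2 - 6*pi = 3*pi/2
Step 4: cos(3*pi/2) = 0
Step 5: Re(z^6) = 15625 * 0 = 0

0


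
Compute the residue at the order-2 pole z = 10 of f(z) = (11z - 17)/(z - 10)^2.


Step 1: Pole of order 2 at z = 10
Step 2: Res = lim d/dz [(z - 10)^2 * f(z)] as z -> 10
Step 3: (z - 10)^2 * f(z) = 11z - 17
Step 4: d/dz[11z - 17] = 11

11


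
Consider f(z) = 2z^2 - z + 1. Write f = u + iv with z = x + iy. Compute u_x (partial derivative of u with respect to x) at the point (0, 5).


Step 1: f(z) = 2(x+iy)^2 - (x+iy) + 1
Step 2: u = 2(x^2 - y^2) - x + 1
Step 3: u_x = 4x - 1
Step 4: At (0, 5): u_x = 0 - 1 = -1

-1


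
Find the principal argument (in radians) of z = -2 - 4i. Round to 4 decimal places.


Step 1: z = -2 - 4i
Step 2: arg(z) = atan2(-4, -2)
Step 3: arg(z) = -2.0344

-2.0344


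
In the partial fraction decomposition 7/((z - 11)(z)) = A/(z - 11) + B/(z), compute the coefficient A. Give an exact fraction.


Step 1: Multiply both sides by (z - 11) and set z = 11
Step 2: A = 7 / (11 - 0)
Step 3: A = 7 / 11
Step 4: A = 7/11

7/11


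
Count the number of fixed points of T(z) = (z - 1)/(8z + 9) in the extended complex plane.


Step 1: Fixed points satisfy T(z) = z
Step 2: 8z^2 + 8z + 1 = 0
Step 3: Discriminant = 8^2 - 4*8*1 = 32
Step 4: Number of fixed points = 2

2


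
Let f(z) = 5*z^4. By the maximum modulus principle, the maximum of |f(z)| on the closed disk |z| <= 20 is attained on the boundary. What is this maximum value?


Step 1: On |z| = 20, |f(z)| = 5 * |z|^4 = 5 * 20^4
Step 2: By maximum modulus principle, maximum is on boundary.
Step 3: Maximum = 5 * 160000 = 800000

800000


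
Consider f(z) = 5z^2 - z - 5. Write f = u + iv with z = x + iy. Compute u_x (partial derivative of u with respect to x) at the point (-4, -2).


Step 1: f(z) = 5(x+iy)^2 - (x+iy) - 5
Step 2: u = 5(x^2 - y^2) - x - 5
Step 3: u_x = 10x - 1
Step 4: At (-4, -2): u_x = -40 - 1 = -41

-41


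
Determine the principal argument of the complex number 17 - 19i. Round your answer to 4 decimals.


Step 1: z = 17 - 19i
Step 2: arg(z) = atan2(-19, 17)
Step 3: arg(z) = -0.8409

-0.8409


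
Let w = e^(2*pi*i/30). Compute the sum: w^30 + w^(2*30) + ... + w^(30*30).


Step 1: The sum sum_{j=1}^{n} w^(k*j) equals n if n | k, else 0.
Step 2: Here n = 30, k = 30
Step 3: Does n divide k? 30 | 30 -> True
Step 4: Sum = 30

30


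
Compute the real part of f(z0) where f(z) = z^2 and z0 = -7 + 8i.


Step 1: z0 = -7 + 8i
Step 2: z0^2 = (-7)^2 - 8^2 - 112i
Step 3: real part = 49 - 64 = -15

-15


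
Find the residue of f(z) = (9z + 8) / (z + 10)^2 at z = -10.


Step 1: Pole of order 2 at z = -10
Step 2: Res = lim d/dz [(z + 10)^2 * f(z)] as z -> -10
Step 3: (z + 10)^2 * f(z) = 9z + 8
Step 4: d/dz[9z + 8] = 9

9


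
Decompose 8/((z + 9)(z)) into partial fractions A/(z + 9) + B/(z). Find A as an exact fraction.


Step 1: Multiply both sides by (z + 9) and set z = -9
Step 2: A = 8 / (-9 - 0)
Step 3: A = 8 / (-9)
Step 4: A = -8/9

-8/9


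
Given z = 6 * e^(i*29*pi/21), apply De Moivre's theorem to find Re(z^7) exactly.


Step 1: By De Moivre's theorem, z^7 = 6^7 * e^(i*7*29*pi/21) = 279936 * (cos(29*pi/3) + i*sin(29*pi/3))
Step 2: |z|^7 = 6^7 = 279936
Step 3: Reduce the angle mod 2*pi: 29*pi/3 - 8*pi = 5*pi/3
Step 4: cos(5*pi/3) = 1/2
Step 5: Re(z^7) = 279936 * 1/2 = 139968

139968


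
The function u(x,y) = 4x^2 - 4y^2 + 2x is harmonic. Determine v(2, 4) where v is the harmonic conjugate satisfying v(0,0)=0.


Step 1: v_x = -u_y = 8y + 0
Step 2: v_y = u_x = 8x + 2
Step 3: v = 8xy + 2y + C
Step 4: v(0,0) = 0 => C = 0
Step 5: v(2, 4) = 72

72


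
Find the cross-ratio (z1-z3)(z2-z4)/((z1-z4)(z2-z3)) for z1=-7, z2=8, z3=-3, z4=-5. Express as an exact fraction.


Step 1: (z1-z3)(z2-z4) = (-4) * 13 = -52
Step 2: (z1-z4)(z2-z3) = (-2) * 11 = -22
Step 3: Cross-ratio = 52/22 = 26/11

26/11


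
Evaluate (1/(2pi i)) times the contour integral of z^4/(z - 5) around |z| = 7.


Step 1: f(z) = z^4, a = 5 is inside |z| = 7
Step 2: By Cauchy integral formula: (1/(2pi*i)) * integral = f(a)
Step 3: f(5) = 5^4 = 625

625


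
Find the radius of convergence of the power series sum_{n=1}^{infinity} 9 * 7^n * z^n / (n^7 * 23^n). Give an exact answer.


Step 1: General term a_n = 9 * 7^n / (n^7 * 23^n)
Step 2: By the root test, |a_n|^(1/n) = 9^(1/n) * 7 / (n^(7/n) * 23) -> 7/23 as n -> infinity (since 9^(1/n) -> 1 and n^(7/n) -> 1)
Step 3: R = 1/lim|a_n|^(1/n) = 23/7

23/7


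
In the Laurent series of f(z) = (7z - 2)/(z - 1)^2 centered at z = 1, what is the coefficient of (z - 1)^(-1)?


Step 1: Write the numerator in powers of (z - 1): 7z - 2 = 7(z - 1) + (7*1 - 2) = 7(z - 1) + 5
Step 2: Divide by (z - 1)^2: f(z) = 5(z - 1)^(-2) + 7(z - 1)^(-1)
Step 3: This finite sum is the Laurent series of f about z = 1.
Step 4: Coefficient of (z - 1)^(-1) = coefficient of (z - 1) in the re-centred numerator = 7

7


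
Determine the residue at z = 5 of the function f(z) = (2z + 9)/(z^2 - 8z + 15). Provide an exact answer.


Step 1: Q(z) = z^2 - 8z + 15 = (z - 5)(z - 3)
Step 2: Q'(z) = 2z - 8
Step 3: Q'(5) = 2, P(5) = 19
Step 4: Res = P(5)/Q'(5) = 19/2 = 19/2

19/2


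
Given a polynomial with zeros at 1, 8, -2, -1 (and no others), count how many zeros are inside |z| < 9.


Step 1: Check each root:
  z = 1: |1| = 1 < 9
  z = 8: |8| = 8 < 9
  z = -2: |-2| = 2 < 9
  z = -1: |-1| = 1 < 9
Step 2: Count = 4

4


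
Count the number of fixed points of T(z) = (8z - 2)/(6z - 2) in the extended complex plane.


Step 1: Fixed points satisfy T(z) = z
Step 2: 6z^2 - 10z + 2 = 0
Step 3: Discriminant = (-10)^2 - 4*6*2 = 52
Step 4: Number of fixed points = 2

2


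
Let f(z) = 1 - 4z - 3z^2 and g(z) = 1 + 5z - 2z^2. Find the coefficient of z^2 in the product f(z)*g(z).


Step 1: z^2 term in f*g comes from: (1)*(-2z^2) + (-4z)*(5z) + (-3z^2)*(1)
Step 2: = -2 - 20 - 3
Step 3: = -25

-25


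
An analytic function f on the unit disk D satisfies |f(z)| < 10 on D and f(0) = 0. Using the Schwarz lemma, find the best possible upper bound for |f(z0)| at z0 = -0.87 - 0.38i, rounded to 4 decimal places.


Step 1: g = f/10 maps D -> D with g(0) = 0, so by the Schwarz lemma |g(z)| <= |z|, i.e. |f(z)| <= 10|z|; this is sharp (f(z) = 10z).
Step 2: |z0|^2 = (-0.87)^2 + (-0.38)^2 = 0.9013
Step 3: |z0| = sqrt(0.9013) = 0.949368
Step 4: Best bound = 10 * |z0| = 10 * 0.949368 = 9.4937

9.4937


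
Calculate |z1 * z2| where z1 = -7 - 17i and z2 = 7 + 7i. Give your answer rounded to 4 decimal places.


Step 1: |z1| = sqrt((-7)^2 + (-17)^2) = sqrt(338)
Step 2: |z2| = sqrt(7^2 + 7^2) = sqrt(98)
Step 3: |z1*z2| = |z1|*|z2| = sqrt(338) * sqrt(98) = sqrt(338 * 98) = sqrt(33124)
Step 4: = 182.0

182.0


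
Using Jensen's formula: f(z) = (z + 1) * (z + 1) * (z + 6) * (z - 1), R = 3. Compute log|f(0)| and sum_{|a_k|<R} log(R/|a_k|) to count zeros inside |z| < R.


Jensen's formula: (1/2pi)*integral log|f(Re^it)|dt = log|f(0)| + sum_{|a_k|<R} log(R/|a_k|)
Step 1: f(0) = 1 * 1 * 6 * (-1) = -6
Step 2: log|f(0)| = log|-1| + log|-1| + log|-6| + log|1| = 1.7918
Step 3: Zeros inside |z| < 3: -1, -1, 1
Step 4: Jensen sum = log(3/1) + log(3/1) + log(3/1) = 3.2958
Step 5: n(R) = number of terms in the Jensen sum = count of zeros inside |z| < 3 = 3

3


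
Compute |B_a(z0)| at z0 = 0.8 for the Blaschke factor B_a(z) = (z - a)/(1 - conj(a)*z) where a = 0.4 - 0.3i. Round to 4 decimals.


Step 1: Numerator z0 - a = 0.8 - (0.4 - 0.3i) = 0.4 + 0.3i
Step 2: Denominator 1 - conj(a)*z0 = 1 - (0.4 + 0.3i)*0.8 = 0.68 - 0.24i
Step 3: |z0 - a|^2 = 0.4^2 + 0.3^2 = 0.25; |1 - conj(a)*z0|^2 = 0.68^2 + (-0.24)^2 = 0.52
Step 4: |B_a(0.8)| = sqrt(0.25 / 0.52) = sqrt(0.480769)
Step 5: = 0.6934

0.6934


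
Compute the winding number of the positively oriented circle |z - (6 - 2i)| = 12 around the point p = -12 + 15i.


Step 1: Center c = (6, -2), radius = 12
Step 2: |p - c|^2 = (-18)^2 + 17^2 = 613
Step 3: r^2 = 144
Step 4: |p-c| > r so winding number = 0

0


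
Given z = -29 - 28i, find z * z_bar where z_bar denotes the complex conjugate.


Step 1: conj(z) = -29 + 28i
Step 2: z * conj(z) = (-29)^2 + (-28)^2
Step 3: = 841 + 784 = 1625

1625


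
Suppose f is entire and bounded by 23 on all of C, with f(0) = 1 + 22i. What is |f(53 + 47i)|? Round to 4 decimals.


Step 1: By Liouville's theorem, a bounded entire function is constant.
Step 2: f(z) = f(0) = 1 + 22i for all z.
Step 3: |f(w)| = |1 + 22i| = sqrt(1 + 484)
Step 4: = 22.0227

22.0227


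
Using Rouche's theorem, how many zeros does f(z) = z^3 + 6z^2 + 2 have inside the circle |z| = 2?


Step 1: On |z| = 2 the three terms have sizes |z^3| = 2^3 = 8, |6z^2| = 6*2^2 = 24, |2| = 2
Step 2: The dominant term is g(z) = 6z^2; let h(z) = z^3 + 2 so f = g + h
Step 3: On |z| = 2: |g| = 24 and |h| <= 8 + 2 = 10
Step 4: Since 24 > 10, |h| < |g| on |z| = 2, so by Rouche f has the same number of zeros as g inside |z| < 2
Step 5: g(z) = 6z^2 has 2 zeros (at the origin, multiplicity 2) inside |z| < 2. Answer = 2

2


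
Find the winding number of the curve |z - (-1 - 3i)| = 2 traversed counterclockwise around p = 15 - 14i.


Step 1: Center c = (-1, -3), radius = 2
Step 2: |p - c|^2 = 16^2 + (-11)^2 = 377
Step 3: r^2 = 4
Step 4: |p-c| > r so winding number = 0

0


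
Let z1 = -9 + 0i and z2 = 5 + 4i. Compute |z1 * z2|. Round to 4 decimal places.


Step 1: |z1| = sqrt((-9)^2 + 0^2) = sqrt(81)
Step 2: |z2| = sqrt(5^2 + 4^2) = sqrt(41)
Step 3: |z1*z2| = |z1|*|z2| = sqrt(81) * sqrt(41) = sqrt(81 * 41) = sqrt(3321)
Step 4: = 57.6281

57.6281


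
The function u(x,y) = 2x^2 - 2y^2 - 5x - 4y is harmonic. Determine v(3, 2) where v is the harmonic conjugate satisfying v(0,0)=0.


Step 1: v_x = -u_y = 4y + 4
Step 2: v_y = u_x = 4x - 5
Step 3: v = 4xy + 4x - 5y + C
Step 4: v(0,0) = 0 => C = 0
Step 5: v(3, 2) = 26

26


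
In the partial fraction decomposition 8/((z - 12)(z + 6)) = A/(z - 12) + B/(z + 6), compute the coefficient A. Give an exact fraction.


Step 1: Multiply both sides by (z - 12) and set z = 12
Step 2: A = 8 / (12 + 6)
Step 3: A = 8 / 18
Step 4: A = 4/9

4/9


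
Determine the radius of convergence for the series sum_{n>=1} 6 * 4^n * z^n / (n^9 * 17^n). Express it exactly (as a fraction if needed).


Step 1: General term a_n = 6 * 4^n / (n^9 * 17^n)
Step 2: By the root test, |a_n|^(1/n) = 6^(1/n) * 4 / (n^(9/n) * 17) -> 4/17 as n -> infinity (since 6^(1/n) -> 1 and n^(9/n) -> 1)
Step 3: R = 1/lim|a_n|^(1/n) = 17/4

17/4


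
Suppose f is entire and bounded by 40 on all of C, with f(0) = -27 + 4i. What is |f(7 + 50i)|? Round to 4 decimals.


Step 1: By Liouville's theorem, a bounded entire function is constant.
Step 2: f(z) = f(0) = -27 + 4i for all z.
Step 3: |f(w)| = |-27 + 4i| = sqrt(729 + 16)
Step 4: = 27.2947

27.2947


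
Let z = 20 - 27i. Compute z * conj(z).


Step 1: conj(z) = 20 + 27i
Step 2: z * conj(z) = 20^2 + (-27)^2
Step 3: = 400 + 729 = 1129

1129


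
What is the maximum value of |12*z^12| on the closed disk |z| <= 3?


Step 1: On |z| = 3, |f(z)| = 12 * |z|^12 = 12 * 3^12
Step 2: By maximum modulus principle, maximum is on boundary.
Step 3: Maximum = 12 * 531441 = 6377292

6377292


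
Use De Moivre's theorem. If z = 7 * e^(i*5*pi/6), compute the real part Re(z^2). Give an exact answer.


Step 1: By De Moivre's theorem, z^2 = 7^2 * e^(i*2*5*pi/6) = 49 * (cos(5*pi/3) + i*sin(5*pi/3))
Step 2: |z|^2 = 7^2 = 49
Step 3: The angle 5*pi/3 already lies in [0, 2*pi)
Step 4: cos(5*pi/3) = 1/2
Step 5: Re(z^2) = 49 * 1/2 = 49/2

49/2


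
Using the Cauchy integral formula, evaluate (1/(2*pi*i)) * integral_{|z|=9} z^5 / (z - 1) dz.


Step 1: f(z) = z^5, a = 1 is inside |z| = 9
Step 2: By Cauchy integral formula: (1/(2pi*i)) * integral = f(a)
Step 3: f(1) = 1^5 = 1

1


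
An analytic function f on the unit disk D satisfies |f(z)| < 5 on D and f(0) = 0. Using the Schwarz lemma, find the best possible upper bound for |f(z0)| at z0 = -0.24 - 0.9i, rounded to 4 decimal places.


Step 1: g = f/5 maps D -> D with g(0) = 0, so by the Schwarz lemma |g(z)| <= |z|, i.e. |f(z)| <= 5|z|; this is sharp (f(z) = 5z).
Step 2: |z0|^2 = (-0.24)^2 + (-0.9)^2 = 0.8676
Step 3: |z0| = sqrt(0.8676) = 0.93145
Step 4: Best bound = 5 * |z0| = 5 * 0.93145 = 4.6573

4.6573


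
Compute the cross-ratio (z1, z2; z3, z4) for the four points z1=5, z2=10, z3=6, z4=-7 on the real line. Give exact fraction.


Step 1: (z1-z3)(z2-z4) = (-1) * 17 = -17
Step 2: (z1-z4)(z2-z3) = 12 * 4 = 48
Step 3: Cross-ratio = -17/48 = -17/48

-17/48


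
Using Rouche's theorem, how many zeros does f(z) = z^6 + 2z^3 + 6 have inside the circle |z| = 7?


Step 1: On |z| = 7 the three terms have sizes |z^6| = 7^6 = 117649, |2z^3| = 2*7^3 = 686, |6| = 6
Step 2: The dominant term is g(z) = z^6; let h(z) = 2z^3 + 6 so f = g + h
Step 3: On |z| = 7: |g| = 117649 and |h| <= 686 + 6 = 692
Step 4: Since 117649 > 692, |h| < |g| on |z| = 7, so by Rouche f has the same number of zeros as g inside |z| < 7
Step 5: g(z) = z^6 has 6 zeros (all at the origin) inside |z| < 7. Answer = 6

6


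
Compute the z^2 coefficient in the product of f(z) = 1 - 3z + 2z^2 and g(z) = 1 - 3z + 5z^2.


Step 1: z^2 term in f*g comes from: (1)*(5z^2) + (-3z)*(-3z) + (2z^2)*(1)
Step 2: = 5 + 9 + 2
Step 3: = 16

16


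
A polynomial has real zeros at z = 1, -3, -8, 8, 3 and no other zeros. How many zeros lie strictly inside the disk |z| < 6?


Step 1: Check each root:
  z = 1: |1| = 1 < 6
  z = -3: |-3| = 3 < 6
  z = -8: |-8| = 8 >= 6
  z = 8: |8| = 8 >= 6
  z = 3: |3| = 3 < 6
Step 2: Count = 3

3


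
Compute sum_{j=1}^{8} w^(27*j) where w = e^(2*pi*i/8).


Step 1: The sum sum_{j=1}^{n} w^(k*j) equals n if n | k, else 0.
Step 2: Here n = 8, k = 27
Step 3: Does n divide k? 8 | 27 -> False
Step 4: Sum = 0

0


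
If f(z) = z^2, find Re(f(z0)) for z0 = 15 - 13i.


Step 1: z0 = 15 - 13i
Step 2: z0^2 = 15^2 - (-13)^2 - 390i
Step 3: real part = 225 - 169 = 56

56


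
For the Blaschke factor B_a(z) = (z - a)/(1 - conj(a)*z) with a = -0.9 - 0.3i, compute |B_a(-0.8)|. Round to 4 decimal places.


Step 1: Numerator z0 - a = -0.8 - (-0.9 - 0.3i) = 0.1 + 0.3i
Step 2: Denominator 1 - conj(a)*z0 = 1 - (-0.9 + 0.3i)*(-0.8) = 0.28 + 0.24i
Step 3: |z0 - a|^2 = 0.1^2 + 0.3^2 = 0.1; |1 - conj(a)*z0|^2 = 0.28^2 + 0.24^2 = 0.136
Step 4: |B_a(-0.8)| = sqrt(0.1 / 0.136) = sqrt(0.735294)
Step 5: = 0.8575

0.8575


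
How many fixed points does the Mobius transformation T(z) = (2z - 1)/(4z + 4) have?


Step 1: Fixed points satisfy T(z) = z
Step 2: 4z^2 + 2z + 1 = 0
Step 3: Discriminant = 2^2 - 4*4*1 = -12
Step 4: Number of fixed points = 2

2


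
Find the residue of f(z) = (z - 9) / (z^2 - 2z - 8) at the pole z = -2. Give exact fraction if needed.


Step 1: Q(z) = z^2 - 2z - 8 = (z + 2)(z - 4)
Step 2: Q'(z) = 2z - 2
Step 3: Q'(-2) = -6, P(-2) = -11
Step 4: Res = P(-2)/Q'(-2) = -11/(-6) = 11/6

11/6


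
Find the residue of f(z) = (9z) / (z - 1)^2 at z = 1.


Step 1: Pole of order 2 at z = 1
Step 2: Res = lim d/dz [(z - 1)^2 * f(z)] as z -> 1
Step 3: (z - 1)^2 * f(z) = 9z
Step 4: d/dz[9z] = 9

9


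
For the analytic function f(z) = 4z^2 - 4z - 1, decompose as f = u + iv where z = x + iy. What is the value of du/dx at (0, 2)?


Step 1: f(z) = 4(x+iy)^2 - 4(x+iy) - 1
Step 2: u = 4(x^2 - y^2) - 4x - 1
Step 3: u_x = 8x - 4
Step 4: At (0, 2): u_x = 0 - 4 = -4

-4


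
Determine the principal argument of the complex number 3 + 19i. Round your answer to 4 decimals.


Step 1: z = 3 + 19i
Step 2: arg(z) = atan2(19, 3)
Step 3: arg(z) = 1.4142

1.4142


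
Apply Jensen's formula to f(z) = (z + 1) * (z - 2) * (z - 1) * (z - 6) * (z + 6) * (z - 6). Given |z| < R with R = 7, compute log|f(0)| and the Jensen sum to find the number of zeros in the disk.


Jensen's formula: (1/2pi)*integral log|f(Re^it)|dt = log|f(0)| + sum_{|a_k|<R} log(R/|a_k|)
Step 1: f(0) = 1 * (-2) * (-1) * (-6) * 6 * (-6) = 432
Step 2: log|f(0)| = log|-1| + log|2| + log|1| + log|6| + log|-6| + log|6| = 6.0684
Step 3: Zeros inside |z| < 7: -1, 2, 1, 6, -6, 6
Step 4: Jensen sum = log(7/1) + log(7/2) + log(7/1) + log(7/6) + log(7/6) + log(7/6) = 5.607
Step 5: n(R) = number of terms in the Jensen sum = count of zeros inside |z| < 7 = 6

6


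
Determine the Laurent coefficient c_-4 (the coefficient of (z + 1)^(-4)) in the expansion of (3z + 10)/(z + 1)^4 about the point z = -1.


Step 1: Write the numerator in powers of (z + 1): 3z + 10 = 3(z + 1) + (3*(-1) + 10) = 3(z + 1) + 7
Step 2: Divide by (z + 1)^4: f(z) = 7(z + 1)^(-4) + 3(z + 1)^(-3)
Step 3: This finite sum is the Laurent series of f about z = -1.
Step 4: Coefficient of (z + 1)^(-4) = 3*(-1) + 10 = 7

7
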